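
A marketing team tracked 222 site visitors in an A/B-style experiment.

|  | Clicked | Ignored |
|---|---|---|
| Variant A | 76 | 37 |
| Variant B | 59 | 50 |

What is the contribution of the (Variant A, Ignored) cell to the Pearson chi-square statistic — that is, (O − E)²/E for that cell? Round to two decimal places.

Row total (Variant A) = 113; column total (Ignored) = 87; N = 222.
Expected count E = 113 × 87 / 222 = 44.284.
Contribution = (O − E)²/E = (37 − 44.284)² / 44.284 = 1.20.

1.20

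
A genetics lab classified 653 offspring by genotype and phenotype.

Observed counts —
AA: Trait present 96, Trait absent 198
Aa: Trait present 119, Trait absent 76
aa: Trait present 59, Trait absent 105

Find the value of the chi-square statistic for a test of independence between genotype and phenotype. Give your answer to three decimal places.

Row totals: 294, 195, 164. Column totals: 274, 379. Grand total N = 653.
Expected counts (row total × column total / N):
  AA, Trait present: 294×274/653 = 123.3629
  AA, Trait absent: 294×379/653 = 170.6371
  Aa, Trait present: 195×274/653 = 81.8224
  Aa, Trait absent: 195×379/653 = 113.1776
  aa, Trait present: 164×274/653 = 68.8147
  aa, Trait absent: 164×379/653 = 95.1853
Contributions (O − E)²/E:
  (96 − 123.3629)²/123.3629 = 6.0693
  (198 − 170.6371)²/170.6371 = 4.3878
  (119 − 81.8224)²/81.8224 = 16.8924
  (76 − 113.1776)²/113.1776 = 12.2124
  (59 − 68.8147)²/68.8147 = 1.3998
  (105 − 95.1853)²/95.1853 = 1.0120
χ² = 6.0693 + 4.3878 + 16.8924 + 12.2124 + 1.3998 + 1.0120 = 41.974

41.974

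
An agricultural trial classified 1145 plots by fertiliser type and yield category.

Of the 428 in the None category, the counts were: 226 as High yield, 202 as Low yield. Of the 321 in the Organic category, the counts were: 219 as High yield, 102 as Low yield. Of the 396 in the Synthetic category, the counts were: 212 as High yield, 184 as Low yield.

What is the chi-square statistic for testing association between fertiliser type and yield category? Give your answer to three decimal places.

21.495

Row totals: 428, 321, 396. Column totals: 657, 488. Grand total N = 1145.
Expected counts (row total × column total / N):
  None, High yield: 428×657/1145 = 245.5860
  None, Low yield: 428×488/1145 = 182.4140
  Organic, High yield: 321×657/1145 = 184.1895
  Organic, Low yield: 321×488/1145 = 136.8105
  Synthetic, High yield: 396×657/1145 = 227.2245
  Synthetic, Low yield: 396×488/1145 = 168.7755
Contributions (O − E)²/E:
  (226 − 245.5860)²/245.5860 = 1.5620
  (202 − 182.4140)²/182.4140 = 2.1030
  (219 − 184.1895)²/184.1895 = 6.5789
  (102 − 136.8105)²/136.8105 = 8.8573
  (212 − 227.2245)²/227.2245 = 1.0201
  (184 − 168.7755)²/168.7755 = 1.3733
χ² = 1.5620 + 2.1030 + 6.5789 + 8.8573 + 1.0201 + 1.3733 = 21.495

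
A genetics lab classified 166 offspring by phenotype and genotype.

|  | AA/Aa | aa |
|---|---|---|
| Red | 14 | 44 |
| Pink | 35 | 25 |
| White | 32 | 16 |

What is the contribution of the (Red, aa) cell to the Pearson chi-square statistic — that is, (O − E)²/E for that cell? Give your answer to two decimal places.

6.89

Row total (Red) = 58; column total (aa) = 85; N = 166.
Expected count E = 58 × 85 / 166 = 29.699.
Contribution = (O − E)²/E = (44 − 29.699)² / 29.699 = 6.89.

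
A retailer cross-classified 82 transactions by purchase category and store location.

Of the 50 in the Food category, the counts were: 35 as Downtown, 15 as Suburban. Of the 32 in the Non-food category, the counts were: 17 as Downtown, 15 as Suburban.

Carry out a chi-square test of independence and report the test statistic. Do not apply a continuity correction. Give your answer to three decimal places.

Row totals: 50, 32. Column totals: 52, 30. Grand total N = 82.
Expected counts (row total × column total / N):
  Food, Downtown: 50×52/82 = 31.7073
  Food, Suburban: 50×30/82 = 18.2927
  Non-food, Downtown: 32×52/82 = 20.2927
  Non-food, Suburban: 32×30/82 = 11.7073
Contributions (O − E)²/E:
  (35 − 31.7073)²/31.7073 = 0.3419
  (15 − 18.2927)²/18.2927 = 0.5927
  (17 − 20.2927)²/20.2927 = 0.5343
  (15 − 11.7073)²/11.7073 = 0.9261
χ² = 0.3419 + 0.5927 + 0.5343 + 0.9261 = 2.395

2.395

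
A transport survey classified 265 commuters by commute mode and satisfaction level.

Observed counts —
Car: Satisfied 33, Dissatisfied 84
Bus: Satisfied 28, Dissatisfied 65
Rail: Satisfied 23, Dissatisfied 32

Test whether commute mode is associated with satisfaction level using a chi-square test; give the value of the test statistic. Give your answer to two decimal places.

3.37

Row totals: 117, 93, 55. Column totals: 84, 181. Grand total N = 265.
Expected counts (row total × column total / N):
  Car, Satisfied: 117×84/265 = 37.087
  Car, Dissatisfied: 117×181/265 = 79.913
  Bus, Satisfied: 93×84/265 = 29.479
  Bus, Dissatisfied: 93×181/265 = 63.521
  Rail, Satisfied: 55×84/265 = 17.434
  Rail, Dissatisfied: 55×181/265 = 37.566
Contributions (O − E)²/E:
  (33 − 37.087)²/37.087 = 0.4504
  (84 − 79.913)²/79.913 = 0.2090
  (28 − 29.479)²/29.479 = 0.0742
  (65 − 63.521)²/63.521 = 0.0344
  (23 − 17.434)²/17.434 = 1.7770
  (32 − 37.566)²/37.566 = 0.8247
χ² = 0.4504 + 0.2090 + 0.0742 + 0.0344 + 1.7770 + 0.8247 = 3.37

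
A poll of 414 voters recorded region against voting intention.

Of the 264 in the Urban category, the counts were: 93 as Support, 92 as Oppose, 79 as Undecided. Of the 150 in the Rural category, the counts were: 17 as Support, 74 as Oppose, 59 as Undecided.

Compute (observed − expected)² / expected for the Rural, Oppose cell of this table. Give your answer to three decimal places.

Row total (Rural) = 150; column total (Oppose) = 166; N = 414.
Expected count E = 150 × 166 / 414 = 60.1449.
Contribution = (O − E)²/E = (74 − 60.1449)² / 60.1449 = 3.192.

3.192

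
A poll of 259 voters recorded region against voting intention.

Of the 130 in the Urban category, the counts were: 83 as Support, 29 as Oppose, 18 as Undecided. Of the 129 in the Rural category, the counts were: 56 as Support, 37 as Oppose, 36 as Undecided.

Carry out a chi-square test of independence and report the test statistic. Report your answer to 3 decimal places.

12.211

Row totals: 130, 129. Column totals: 139, 66, 54. Grand total N = 259.
Expected counts (row total × column total / N):
  Urban, Support: 130×139/259 = 69.7683
  Urban, Oppose: 130×66/259 = 33.1274
  Urban, Undecided: 130×54/259 = 27.1042
  Rural, Support: 129×139/259 = 69.2317
  Rural, Oppose: 129×66/259 = 32.8726
  Rural, Undecided: 129×54/259 = 26.8958
Contributions (O − E)²/E:
  (83 − 69.7683)²/69.7683 = 2.5094
  (29 − 33.1274)²/33.1274 = 0.5142
  (18 − 27.1042)²/27.1042 = 3.0581
  (56 − 69.2317)²/69.2317 = 2.5289
  (37 − 32.8726)²/32.8726 = 0.5182
  (36 − 26.8958)²/26.8958 = 3.0818
χ² = 2.5094 + 0.5142 + 3.0581 + 2.5289 + 0.5182 + 3.0818 = 12.211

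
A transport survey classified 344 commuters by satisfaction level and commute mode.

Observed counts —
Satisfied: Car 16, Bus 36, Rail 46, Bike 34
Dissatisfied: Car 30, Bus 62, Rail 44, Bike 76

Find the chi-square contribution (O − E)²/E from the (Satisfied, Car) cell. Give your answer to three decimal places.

0.154

Row total (Satisfied) = 132; column total (Car) = 46; N = 344.
Expected count E = 132 × 46 / 344 = 17.6512.
Contribution = (O − E)²/E = (16 − 17.6512)² / 17.6512 = 0.154.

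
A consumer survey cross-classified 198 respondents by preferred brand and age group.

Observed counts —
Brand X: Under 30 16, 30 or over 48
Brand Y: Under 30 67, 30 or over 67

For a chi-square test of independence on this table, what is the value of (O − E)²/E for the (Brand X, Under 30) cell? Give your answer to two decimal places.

4.37

Row total (Brand X) = 64; column total (Under 30) = 83; N = 198.
Expected count E = 64 × 83 / 198 = 26.828.
Contribution = (O − E)²/E = (16 − 26.828)² / 26.828 = 4.37.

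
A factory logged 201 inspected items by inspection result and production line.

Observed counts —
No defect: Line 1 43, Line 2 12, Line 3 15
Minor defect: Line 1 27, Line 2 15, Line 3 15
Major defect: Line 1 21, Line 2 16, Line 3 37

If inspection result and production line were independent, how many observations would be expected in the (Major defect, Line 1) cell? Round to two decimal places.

Row total (Major defect) = 74; column total (Line 1) = 91; grand total N = 201.
Expected count = (row total × column total) / N = 74 × 91 / 201 = 33.50.

33.50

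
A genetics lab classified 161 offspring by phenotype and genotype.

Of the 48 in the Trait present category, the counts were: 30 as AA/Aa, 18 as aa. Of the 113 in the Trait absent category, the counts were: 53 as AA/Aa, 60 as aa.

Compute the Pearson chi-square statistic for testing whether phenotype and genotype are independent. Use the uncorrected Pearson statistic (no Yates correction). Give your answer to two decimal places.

3.28

Row totals: 48, 113. Column totals: 83, 78. Grand total N = 161.
Expected counts (row total × column total / N):
  Trait present, AA/Aa: 48×83/161 = 24.745
  Trait present, aa: 48×78/161 = 23.255
  Trait absent, AA/Aa: 113×83/161 = 58.255
  Trait absent, aa: 113×78/161 = 54.745
Contributions (O − E)²/E:
  (30 − 24.745)²/24.745 = 1.1160
  (18 − 23.255)²/23.255 = 1.1875
  (53 − 58.255)²/58.255 = 0.4740
  (60 − 54.745)²/54.745 = 0.5044
χ² = 1.1160 + 1.1875 + 0.4740 + 0.5044 = 3.28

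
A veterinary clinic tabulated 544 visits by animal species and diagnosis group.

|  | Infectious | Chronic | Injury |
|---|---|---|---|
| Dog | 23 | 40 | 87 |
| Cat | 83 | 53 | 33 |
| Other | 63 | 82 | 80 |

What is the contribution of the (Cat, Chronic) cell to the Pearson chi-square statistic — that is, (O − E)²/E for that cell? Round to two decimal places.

0.03

Row total (Cat) = 169; column total (Chronic) = 175; N = 544.
Expected count E = 169 × 175 / 544 = 54.366.
Contribution = (O − E)²/E = (53 − 54.366)² / 54.366 = 0.03.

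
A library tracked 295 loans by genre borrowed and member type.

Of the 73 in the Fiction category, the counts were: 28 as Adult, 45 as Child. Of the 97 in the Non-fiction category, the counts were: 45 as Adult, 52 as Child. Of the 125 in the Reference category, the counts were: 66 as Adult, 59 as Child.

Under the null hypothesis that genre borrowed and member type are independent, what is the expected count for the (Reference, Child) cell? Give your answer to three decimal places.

66.102

Row total (Reference) = 125; column total (Child) = 156; grand total N = 295.
Expected count = (row total × column total) / N = 125 × 156 / 295 = 66.102.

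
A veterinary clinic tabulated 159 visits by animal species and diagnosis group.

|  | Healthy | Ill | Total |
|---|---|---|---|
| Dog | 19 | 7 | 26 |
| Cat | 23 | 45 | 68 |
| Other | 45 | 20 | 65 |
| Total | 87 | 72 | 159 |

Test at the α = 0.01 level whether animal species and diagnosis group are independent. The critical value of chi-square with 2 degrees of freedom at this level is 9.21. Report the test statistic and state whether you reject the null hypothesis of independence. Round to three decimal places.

Grand total N = 159.
Expected counts (row total × column total / N):
  Dog, Healthy: 26×87/159 = 14.2264
  Dog, Ill: 26×72/159 = 11.7736
  Cat, Healthy: 68×87/159 = 37.2075
  Cat, Ill: 68×72/159 = 30.7925
  Other, Healthy: 65×87/159 = 35.5660
  Other, Ill: 65×72/159 = 29.4340
Contributions (O − E)²/E:
  (19 − 14.2264)²/14.2264 = 1.6018
  (7 − 11.7736)²/11.7736 = 1.9355
  (23 − 37.2075)²/37.2075 = 5.4251
  (45 − 30.7925)²/30.7925 = 6.5553
  (45 − 35.5660)²/35.5660 = 2.5024
  (20 − 29.4340)²/29.4340 = 3.0237
χ² = 1.6018 + 1.9355 + 5.4251 + 6.5553 + 2.5024 + 3.0237 = 21.044
df = (3−1)(2−1) = 2. Since 21.044 > 9.21, reject the null hypothesis of independence at α = 0.01.

21.044; reject H₀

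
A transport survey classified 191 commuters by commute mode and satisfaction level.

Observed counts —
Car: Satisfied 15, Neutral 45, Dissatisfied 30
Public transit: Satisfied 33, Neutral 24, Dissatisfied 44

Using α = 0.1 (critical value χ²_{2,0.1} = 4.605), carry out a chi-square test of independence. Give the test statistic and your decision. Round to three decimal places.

Row totals: 90, 101. Column totals: 48, 69, 74. Grand total N = 191.
Expected counts (row total × column total / N):
  Car, Satisfied: 90×48/191 = 22.6178
  Car, Neutral: 90×69/191 = 32.5131
  Car, Dissatisfied: 90×74/191 = 34.8691
  Public transit, Satisfied: 101×48/191 = 25.3822
  Public transit, Neutral: 101×69/191 = 36.4869
  Public transit, Dissatisfied: 101×74/191 = 39.1309
Contributions (O − E)²/E:
  (15 − 22.6178)²/22.6178 = 2.5657
  (45 − 32.5131)²/32.5131 = 4.7957
  (30 − 34.8691)²/34.8691 = 0.6799
  (33 − 25.3822)²/25.3822 = 2.2863
  (24 − 36.4869)²/36.4869 = 4.2734
  (44 − 39.1309)²/39.1309 = 0.6059
χ² = 2.5657 + 4.7957 + 0.6799 + 2.2863 + 4.2734 + 0.6059 = 15.207
df = (2−1)(3−1) = 2. Since 15.207 > 4.605, reject the null hypothesis of independence at α = 0.1.

15.207; reject H₀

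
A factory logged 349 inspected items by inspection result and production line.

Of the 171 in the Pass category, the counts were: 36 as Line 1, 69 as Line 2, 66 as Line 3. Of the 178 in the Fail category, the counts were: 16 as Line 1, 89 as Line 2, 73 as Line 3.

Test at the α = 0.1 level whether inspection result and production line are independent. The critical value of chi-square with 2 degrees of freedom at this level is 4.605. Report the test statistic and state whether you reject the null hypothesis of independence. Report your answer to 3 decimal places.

Row totals: 171, 178. Column totals: 52, 158, 139. Grand total N = 349.
Expected counts (row total × column total / N):
  Pass, Line 1: 171×52/349 = 25.4785
  Pass, Line 2: 171×158/349 = 77.4155
  Pass, Line 3: 171×139/349 = 68.1060
  Fail, Line 1: 178×52/349 = 26.5215
  Fail, Line 2: 178×158/349 = 80.5845
  Fail, Line 3: 178×139/349 = 70.8940
Contributions (O − E)²/E:
  (36 − 25.4785)²/25.4785 = 4.3449
  (69 − 77.4155)²/77.4155 = 0.9148
  (66 − 68.1060)²/68.1060 = 0.0651
  (16 − 26.5215)²/26.5215 = 4.1740
  (89 − 80.5845)²/80.5845 = 0.8788
  (73 − 70.8940)²/70.8940 = 0.0626
χ² = 4.3449 + 0.9148 + 0.0651 + 4.1740 + 0.8788 + 0.0626 = 10.440
df = (2−1)(3−1) = 2. Since 10.440 > 4.605, reject the null hypothesis of independence at α = 0.1.

10.440; reject H₀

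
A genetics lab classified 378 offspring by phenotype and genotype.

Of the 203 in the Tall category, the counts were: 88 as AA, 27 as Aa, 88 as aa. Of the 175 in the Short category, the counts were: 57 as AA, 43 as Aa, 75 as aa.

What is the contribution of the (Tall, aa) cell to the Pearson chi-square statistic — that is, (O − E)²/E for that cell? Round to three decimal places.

Row total (Tall) = 203; column total (aa) = 163; N = 378.
Expected count E = 203 × 163 / 378 = 87.5370.
Contribution = (O − E)²/E = (88 − 87.5370)² / 87.5370 = 0.002.

0.002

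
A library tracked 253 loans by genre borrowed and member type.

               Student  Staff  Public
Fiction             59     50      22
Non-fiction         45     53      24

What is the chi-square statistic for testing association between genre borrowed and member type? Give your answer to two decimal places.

1.74

Row totals: 131, 122. Column totals: 104, 103, 46. Grand total N = 253.
Expected counts (row total × column total / N):
  Fiction, Student: 131×104/253 = 53.850
  Fiction, Staff: 131×103/253 = 53.332
  Fiction, Public: 131×46/253 = 23.818
  Non-fiction, Student: 122×104/253 = 50.150
  Non-fiction, Staff: 122×103/253 = 49.668
  Non-fiction, Public: 122×46/253 = 22.182
Contributions (O − E)²/E:
  (59 − 53.850)²/53.850 = 0.4925
  (50 − 53.332)²/53.332 = 0.2082
  (22 − 23.818)²/23.818 = 0.1388
  (45 − 50.150)²/50.150 = 0.5289
  (53 − 49.668)²/49.668 = 0.2235
  (24 − 22.182)²/22.182 = 0.1490
χ² = 0.4925 + 0.2082 + 0.1388 + 0.5289 + 0.2235 + 0.1490 = 1.74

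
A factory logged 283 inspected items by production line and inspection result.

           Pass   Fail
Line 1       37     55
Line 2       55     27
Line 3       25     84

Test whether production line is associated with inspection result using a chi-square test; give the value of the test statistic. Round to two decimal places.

37.66

Row totals: 92, 82, 109. Column totals: 117, 166. Grand total N = 283.
Expected counts (row total × column total / N):
  Line 1, Pass: 92×117/283 = 38.035
  Line 1, Fail: 92×166/283 = 53.965
  Line 2, Pass: 82×117/283 = 33.901
  Line 2, Fail: 82×166/283 = 48.099
  Line 3, Pass: 109×117/283 = 45.064
  Line 3, Fail: 109×166/283 = 63.936
Contributions (O − E)²/E:
  (37 − 38.035)²/38.035 = 0.0282
  (55 − 53.965)²/53.965 = 0.0199
  (55 − 33.901)²/33.901 = 13.1314
  (27 − 48.099)²/48.099 = 9.2552
  (25 − 45.064)²/45.064 = 8.9332
  (84 − 63.936)²/63.936 = 6.2964
χ² = 0.0282 + 0.0199 + 13.1314 + 9.2552 + 8.9332 + 6.2964 = 37.66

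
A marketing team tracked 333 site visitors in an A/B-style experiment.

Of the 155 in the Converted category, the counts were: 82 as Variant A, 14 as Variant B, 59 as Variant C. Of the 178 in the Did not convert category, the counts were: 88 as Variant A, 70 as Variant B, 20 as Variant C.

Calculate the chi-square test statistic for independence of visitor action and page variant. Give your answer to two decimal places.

Row totals: 155, 178. Column totals: 170, 84, 79. Grand total N = 333.
Expected counts (row total × column total / N):
  Converted, Variant A: 155×170/333 = 79.129
  Converted, Variant B: 155×84/333 = 39.099
  Converted, Variant C: 155×79/333 = 36.772
  Did not convert, Variant A: 178×170/333 = 90.871
  Did not convert, Variant B: 178×84/333 = 44.901
  Did not convert, Variant C: 178×79/333 = 42.228
Contributions (O − E)²/E:
  (82 − 79.129)²/79.129 = 0.1042
  (14 − 39.099)²/39.099 = 16.1119
  (59 − 36.772)²/36.772 = 13.4364
  (88 − 90.871)²/90.871 = 0.0907
  (70 − 44.901)²/44.901 = 14.0300
  (20 − 42.228)²/42.228 = 11.7004
χ² = 0.1042 + 16.1119 + 13.4364 + 0.0907 + 14.0300 + 11.7004 = 55.47

55.47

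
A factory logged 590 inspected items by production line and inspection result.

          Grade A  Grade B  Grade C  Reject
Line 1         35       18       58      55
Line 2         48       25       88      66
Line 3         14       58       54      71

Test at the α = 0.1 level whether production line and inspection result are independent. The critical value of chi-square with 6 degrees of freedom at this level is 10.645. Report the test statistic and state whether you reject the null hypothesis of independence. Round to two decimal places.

Row totals: 166, 227, 197. Column totals: 97, 101, 200, 192. Grand total N = 590.
Expected counts (row total × column total / N):
  Line 1, Grade A: 166×97/590 = 27.2915
  Line 1, Grade B: 166×101/590 = 28.4169
  Line 1, Grade C: 166×200/590 = 56.2712
  Line 1, Reject: 166×192/590 = 54.0203
  Line 2, Grade A: 227×97/590 = 37.3203
  Line 2, Grade B: 227×101/590 = 38.8593
  Line 2, Grade C: 227×200/590 = 76.9492
  Line 2, Reject: 227×192/590 = 73.8712
  Line 3, Grade A: 197×97/590 = 32.3881
  Line 3, Grade B: 197×101/590 = 33.7237
  Line 3, Grade C: 197×200/590 = 66.7797
  Line 3, Reject: 197×192/590 = 64.1085
Contributions (O − E)²/E:
  (35 − 27.2915)²/27.2915 = 2.1773
  (18 − 28.4169)²/28.4169 = 3.8186
  (58 − 56.2712)²/56.2712 = 0.0531
  (55 − 54.0203)²/54.0203 = 0.0178
  (48 − 37.3203)²/37.3203 = 3.0561
  (25 − 38.8593)²/38.8593 = 4.9430
  (88 − 76.9492)²/76.9492 = 1.5870
  (66 − 73.8712)²/73.8712 = 0.8387
  (14 − 32.3881)²/32.3881 = 10.4397
  (58 − 33.7237)²/33.7237 = 17.4755
  (54 − 66.7797)²/66.7797 = 2.4457
  (71 − 64.1085)²/64.1085 = 0.7408
χ² = 2.1773 + 3.8186 + 0.0531 + 0.0178 + 3.0561 + 4.9430 + 1.5870 + 0.8387 + 10.4397 + 17.4755 + 2.4457 + 0.7408 = 47.59
df = (3−1)(4−1) = 6. Since 47.59 > 10.645, reject the null hypothesis of independence at α = 0.1.

47.59; reject H₀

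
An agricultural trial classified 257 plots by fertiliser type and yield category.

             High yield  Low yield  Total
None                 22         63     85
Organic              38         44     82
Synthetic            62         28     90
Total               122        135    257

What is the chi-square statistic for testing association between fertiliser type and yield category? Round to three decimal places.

32.485

Grand total N = 257.
Expected counts (row total × column total / N):
  None, High yield: 85×122/257 = 40.35019
  None, Low yield: 85×135/257 = 44.64981
  Organic, High yield: 82×122/257 = 38.92607
  Organic, Low yield: 82×135/257 = 43.07393
  Synthetic, High yield: 90×122/257 = 42.72374
  Synthetic, Low yield: 90×135/257 = 47.27626
Contributions (O − E)²/E:
  (22 − 40.35019)²/40.35019 = 8.3452
  (63 − 44.64981)²/44.64981 = 7.5416
  (38 − 38.92607)²/38.92607 = 0.0220
  (44 − 43.07393)²/43.07393 = 0.0199
  (62 − 42.72374)²/42.72374 = 8.6971
  (28 − 47.27626)²/47.27626 = 7.8596
χ² = 8.3452 + 7.5416 + 0.0220 + 0.0199 + 8.6971 + 7.8596 = 32.485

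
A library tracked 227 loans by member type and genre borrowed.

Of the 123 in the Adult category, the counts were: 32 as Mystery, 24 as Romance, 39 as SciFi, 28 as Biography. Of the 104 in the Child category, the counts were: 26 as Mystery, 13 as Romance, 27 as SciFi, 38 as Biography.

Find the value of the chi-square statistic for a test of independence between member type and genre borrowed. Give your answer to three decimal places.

6.040

Row totals: 123, 104. Column totals: 58, 37, 66, 66. Grand total N = 227.
Expected counts (row total × column total / N):
  Adult, Mystery: 123×58/227 = 31.4273
  Adult, Romance: 123×37/227 = 20.0485
  Adult, SciFi: 123×66/227 = 35.7621
  Adult, Biography: 123×66/227 = 35.7621
  Child, Mystery: 104×58/227 = 26.5727
  Child, Romance: 104×37/227 = 16.9515
  Child, SciFi: 104×66/227 = 30.2379
  Child, Biography: 104×66/227 = 30.2379
Contributions (O − E)²/E:
  (32 − 31.4273)²/31.4273 = 0.0104
  (24 − 20.0485)²/20.0485 = 0.7788
  (39 − 35.7621)²/35.7621 = 0.2932
  (28 − 35.7621)²/35.7621 = 1.6847
  (26 − 26.5727)²/26.5727 = 0.0123
  (13 − 16.9515)²/16.9515 = 0.9211
  (27 − 30.2379)²/30.2379 = 0.3467
  (38 − 30.2379)²/30.2379 = 1.9925
χ² = 0.0104 + 0.7788 + 0.2932 + 1.6847 + 0.0123 + 0.9211 + 0.3467 + 1.9925 = 6.040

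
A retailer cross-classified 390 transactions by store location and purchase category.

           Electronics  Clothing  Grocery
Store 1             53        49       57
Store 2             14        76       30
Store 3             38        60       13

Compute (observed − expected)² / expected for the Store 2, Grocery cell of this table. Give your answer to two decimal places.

0.02

Row total (Store 2) = 120; column total (Grocery) = 100; N = 390.
Expected count E = 120 × 100 / 390 = 30.769.
Contribution = (O − E)²/E = (30 − 30.769)² / 30.769 = 0.02.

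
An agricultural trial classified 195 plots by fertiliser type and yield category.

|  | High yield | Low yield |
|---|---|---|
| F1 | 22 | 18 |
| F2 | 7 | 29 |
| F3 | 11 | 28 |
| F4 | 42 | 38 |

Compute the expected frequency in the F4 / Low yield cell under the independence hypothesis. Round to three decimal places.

46.359

Row total (F4) = 80; column total (Low yield) = 113; grand total N = 195.
Expected count = (row total × column total) / N = 80 × 113 / 195 = 46.359.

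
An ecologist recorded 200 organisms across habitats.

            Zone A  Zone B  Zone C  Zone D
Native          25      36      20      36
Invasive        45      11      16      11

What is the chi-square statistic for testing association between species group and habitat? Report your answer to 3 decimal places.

Row totals: 117, 83. Column totals: 70, 47, 36, 47. Grand total N = 200.
Expected counts (row total × column total / N):
  Native, Zone A: 117×70/200 = 40.9500
  Native, Zone B: 117×47/200 = 27.4950
  Native, Zone C: 117×36/200 = 21.0600
  Native, Zone D: 117×47/200 = 27.4950
  Invasive, Zone A: 83×70/200 = 29.0500
  Invasive, Zone B: 83×47/200 = 19.5050
  Invasive, Zone C: 83×36/200 = 14.9400
  Invasive, Zone D: 83×47/200 = 19.5050
Contributions (O − E)²/E:
  (25 − 40.9500)²/40.9500 = 6.2125
  (36 − 27.4950)²/27.4950 = 2.6308
  (20 − 21.0600)²/21.0600 = 0.0534
  (36 − 27.4950)²/27.4950 = 2.6308
  (45 − 29.0500)²/29.0500 = 8.7574
  (11 − 19.5050)²/19.5050 = 3.7085
  (16 − 14.9400)²/14.9400 = 0.0752
  (11 − 19.5050)²/19.5050 = 3.7085
χ² = 6.2125 + 2.6308 + 0.0534 + 2.6308 + 8.7574 + 3.7085 + 0.0752 + 3.7085 = 27.777

27.777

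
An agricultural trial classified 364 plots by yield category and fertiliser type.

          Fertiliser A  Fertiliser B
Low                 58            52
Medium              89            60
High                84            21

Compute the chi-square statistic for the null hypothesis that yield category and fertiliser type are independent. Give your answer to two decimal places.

Row totals: 110, 149, 105. Column totals: 231, 133. Grand total N = 364.
Expected counts (row total × column total / N):
  Low, Fertiliser A: 110×231/364 = 69.808
  Low, Fertiliser B: 110×133/364 = 40.192
  Medium, Fertiliser A: 149×231/364 = 94.558
  Medium, Fertiliser B: 149×133/364 = 54.442
  High, Fertiliser A: 105×231/364 = 66.635
  High, Fertiliser B: 105×133/364 = 38.365
Contributions (O − E)²/E:
  (58 − 69.808)²/69.808 = 1.9973
  (52 − 40.192)²/40.192 = 3.4691
  (89 − 94.558)²/94.558 = 0.3267
  (60 − 54.442)²/54.442 = 0.5674
  (84 − 66.635)²/66.635 = 4.5253
  (21 − 38.365)²/38.365 = 7.8599
χ² = 1.9973 + 3.4691 + 0.3267 + 0.5674 + 4.5253 + 7.8599 = 18.75

18.75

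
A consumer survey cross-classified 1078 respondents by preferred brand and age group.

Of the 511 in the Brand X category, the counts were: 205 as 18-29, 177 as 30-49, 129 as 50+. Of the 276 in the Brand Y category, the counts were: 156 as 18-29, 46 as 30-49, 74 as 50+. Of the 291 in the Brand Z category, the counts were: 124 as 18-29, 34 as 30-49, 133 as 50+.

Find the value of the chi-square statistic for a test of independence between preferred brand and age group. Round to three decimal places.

Row totals: 511, 276, 291. Column totals: 485, 257, 336. Grand total N = 1078.
Expected counts (row total × column total / N):
  Brand X, 18-29: 511×485/1078 = 229.9026
  Brand X, 30-49: 511×257/1078 = 121.8247
  Brand X, 50+: 511×336/1078 = 159.2727
  Brand Y, 18-29: 276×485/1078 = 124.1744
  Brand Y, 30-49: 276×257/1078 = 65.7996
  Brand Y, 50+: 276×336/1078 = 86.0260
  Brand Z, 18-29: 291×485/1078 = 130.9230
  Brand Z, 30-49: 291×257/1078 = 69.3757
  Brand Z, 50+: 291×336/1078 = 90.7013
Contributions (O − E)²/E:
  (205 − 229.9026)²/229.9026 = 2.6974
  (177 − 121.8247)²/121.8247 = 24.9893
  (129 − 159.2727)²/159.2727 = 5.7539
  (156 − 124.1744)²/124.1744 = 8.1568
  (46 − 65.7996)²/65.7996 = 5.9579
  (74 − 86.0260)²/86.0260 = 1.6812
  (124 − 130.9230)²/130.9230 = 0.3661
  (34 − 69.3757)²/69.3757 = 18.0386
  (133 − 90.7013)²/90.7013 = 19.7261
χ² = 2.6974 + 24.9893 + 5.7539 + 8.1568 + 5.9579 + 1.6812 + 0.3661 + 18.0386 + 19.7261 = 87.367

87.367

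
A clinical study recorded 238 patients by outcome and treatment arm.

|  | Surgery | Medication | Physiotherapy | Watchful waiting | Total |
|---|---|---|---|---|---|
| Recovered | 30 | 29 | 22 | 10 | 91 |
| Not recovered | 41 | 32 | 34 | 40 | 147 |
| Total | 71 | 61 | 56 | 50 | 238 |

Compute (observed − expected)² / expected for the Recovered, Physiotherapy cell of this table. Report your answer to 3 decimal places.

Row total (Recovered) = 91; column total (Physiotherapy) = 56; N = 238.
Expected count E = 91 × 56 / 238 = 21.4118.
Contribution = (O − E)²/E = (22 − 21.4118)² / 21.4118 = 0.016.

0.016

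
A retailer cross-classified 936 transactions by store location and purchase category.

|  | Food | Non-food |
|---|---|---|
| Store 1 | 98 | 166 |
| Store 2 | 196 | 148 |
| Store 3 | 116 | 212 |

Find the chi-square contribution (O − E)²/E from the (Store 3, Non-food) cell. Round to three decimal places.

4.155

Row total (Store 3) = 328; column total (Non-food) = 526; N = 936.
Expected count E = 328 × 526 / 936 = 184.3248.
Contribution = (O − E)²/E = (212 − 184.3248)² / 184.3248 = 4.155.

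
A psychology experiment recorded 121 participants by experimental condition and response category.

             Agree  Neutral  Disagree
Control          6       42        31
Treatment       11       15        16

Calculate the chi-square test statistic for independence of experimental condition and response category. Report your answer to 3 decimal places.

Row totals: 79, 42. Column totals: 17, 57, 47. Grand total N = 121.
Expected counts (row total × column total / N):
  Control, Agree: 79×17/121 = 11.0992
  Control, Neutral: 79×57/121 = 37.2149
  Control, Disagree: 79×47/121 = 30.6860
  Treatment, Agree: 42×17/121 = 5.9008
  Treatment, Neutral: 42×57/121 = 19.7851
  Treatment, Disagree: 42×47/121 = 16.3140
Contributions (O − E)²/E:
  (6 − 11.0992)²/11.0992 = 2.3427
  (42 − 37.2149)²/37.2149 = 0.6153
  (31 − 30.6860)²/30.6860 = 0.0032
  (11 − 5.9008)²/5.9008 = 4.4065
  (15 − 19.7851)²/19.7851 = 1.1573
  (16 − 16.3140)²/16.3140 = 0.0060
χ² = 2.3427 + 0.6153 + 0.0032 + 4.4065 + 1.1573 + 0.0060 = 8.531

8.531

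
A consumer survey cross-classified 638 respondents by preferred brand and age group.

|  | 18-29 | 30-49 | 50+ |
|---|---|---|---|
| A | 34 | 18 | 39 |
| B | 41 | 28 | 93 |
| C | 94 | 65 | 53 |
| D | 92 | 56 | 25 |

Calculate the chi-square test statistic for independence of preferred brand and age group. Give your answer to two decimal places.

Row totals: 91, 162, 212, 173. Column totals: 261, 167, 210. Grand total N = 638.
Expected counts (row total × column total / N):
  A, 18-29: 91×261/638 = 37.227
  A, 30-49: 91×167/638 = 23.820
  A, 50+: 91×210/638 = 29.953
  B, 18-29: 162×261/638 = 66.273
  B, 30-49: 162×167/638 = 42.404
  B, 50+: 162×210/638 = 53.323
  C, 18-29: 212×261/638 = 86.727
  C, 30-49: 212×167/638 = 55.492
  C, 50+: 212×210/638 = 69.781
  D, 18-29: 173×261/638 = 70.773
  D, 30-49: 173×167/638 = 45.284
  D, 50+: 173×210/638 = 56.944
Contributions (O − E)²/E:
  (34 − 37.227)²/37.227 = 0.2797
  (18 − 23.820)²/23.820 = 1.4220
  (39 − 29.953)²/29.953 = 2.7326
  (41 − 66.273)²/66.273 = 9.6378
  (28 − 42.404)²/42.404 = 4.8928
  (93 − 53.323)²/53.323 = 29.5232
  (94 − 86.727)²/86.727 = 0.6099
  (65 − 55.492)²/55.492 = 1.6291
  (53 − 69.781)²/69.781 = 4.0355
  (92 − 70.773)²/70.773 = 6.3666
  (56 − 45.284)²/45.284 = 2.5358
  (25 − 56.944)²/56.944 = 17.9197
χ² = 0.2797 + 1.4220 + 2.7326 + 9.6378 + 4.8928 + 29.5232 + 0.6099 + 1.6291 + 4.0355 + 6.3666 + 2.5358 + 17.9197 = 81.58

81.58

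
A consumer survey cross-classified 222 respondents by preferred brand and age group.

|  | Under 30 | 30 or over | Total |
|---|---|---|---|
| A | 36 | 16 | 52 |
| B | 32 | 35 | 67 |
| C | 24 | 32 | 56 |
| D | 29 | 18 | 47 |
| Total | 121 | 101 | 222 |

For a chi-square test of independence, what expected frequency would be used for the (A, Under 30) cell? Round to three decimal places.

28.342

Row total (A) = 52; column total (Under 30) = 121; grand total N = 222.
Expected count = (row total × column total) / N = 52 × 121 / 222 = 28.342.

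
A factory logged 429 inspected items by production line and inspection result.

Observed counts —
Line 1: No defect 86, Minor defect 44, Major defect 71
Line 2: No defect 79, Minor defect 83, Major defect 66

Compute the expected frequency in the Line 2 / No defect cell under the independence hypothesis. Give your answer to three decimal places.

Row total (Line 2) = 228; column total (No defect) = 165; grand total N = 429.
Expected count = (row total × column total) / N = 228 × 165 / 429 = 87.692.

87.692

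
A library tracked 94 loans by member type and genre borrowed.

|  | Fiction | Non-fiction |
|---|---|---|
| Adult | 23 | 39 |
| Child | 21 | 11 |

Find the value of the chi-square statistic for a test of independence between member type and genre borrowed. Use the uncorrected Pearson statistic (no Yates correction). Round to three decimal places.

6.899

Row totals: 62, 32. Column totals: 44, 50. Grand total N = 94.
Expected counts (row total × column total / N):
  Adult, Fiction: 62×44/94 = 29.02128
  Adult, Non-fiction: 62×50/94 = 32.97872
  Child, Fiction: 32×44/94 = 14.97872
  Child, Non-fiction: 32×50/94 = 17.02128
Contributions (O − E)²/E:
  (23 − 29.02128)²/29.02128 = 1.2493
  (39 − 32.97872)²/32.97872 = 1.0994
  (21 − 14.97872)²/14.97872 = 2.4205
  (11 − 17.02128)²/17.02128 = 2.1300
χ² = 1.2493 + 1.0994 + 2.4205 + 2.1300 = 6.899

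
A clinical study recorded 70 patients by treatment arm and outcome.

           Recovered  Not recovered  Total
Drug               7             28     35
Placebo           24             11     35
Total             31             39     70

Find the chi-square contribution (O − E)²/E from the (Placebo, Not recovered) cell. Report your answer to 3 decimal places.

Row total (Placebo) = 35; column total (Not recovered) = 39; N = 70.
Expected count E = 35 × 39 / 70 = 19.5000.
Contribution = (O − E)²/E = (11 − 19.5000)² / 19.5000 = 3.705.

3.705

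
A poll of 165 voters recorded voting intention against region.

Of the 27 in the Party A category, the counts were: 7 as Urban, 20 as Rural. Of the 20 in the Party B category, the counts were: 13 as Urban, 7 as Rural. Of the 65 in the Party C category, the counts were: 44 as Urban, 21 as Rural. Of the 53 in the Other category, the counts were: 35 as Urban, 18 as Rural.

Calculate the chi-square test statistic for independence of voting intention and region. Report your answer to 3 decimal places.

Row totals: 27, 20, 65, 53. Column totals: 99, 66. Grand total N = 165.
Expected counts (row total × column total / N):
  Party A, Urban: 27×99/165 = 16.2000
  Party A, Rural: 27×66/165 = 10.8000
  Party B, Urban: 20×99/165 = 12.0000
  Party B, Rural: 20×66/165 = 8.0000
  Party C, Urban: 65×99/165 = 39.0000
  Party C, Rural: 65×66/165 = 26.0000
  Other, Urban: 53×99/165 = 31.8000
  Other, Rural: 53×66/165 = 21.2000
Contributions (O − E)²/E:
  (7 − 16.2000)²/16.2000 = 5.2247
  (20 − 10.8000)²/10.8000 = 7.8370
  (13 − 12.0000)²/12.0000 = 0.0833
  (7 − 8.0000)²/8.0000 = 0.1250
  (44 − 39.0000)²/39.0000 = 0.6410
  (21 − 26.0000)²/26.0000 = 0.9615
  (35 − 31.8000)²/31.8000 = 0.3220
  (18 − 21.2000)²/21.2000 = 0.4830
χ² = 5.2247 + 7.8370 + 0.0833 + 0.1250 + 0.6410 + 0.9615 + 0.3220 + 0.4830 = 15.678

15.678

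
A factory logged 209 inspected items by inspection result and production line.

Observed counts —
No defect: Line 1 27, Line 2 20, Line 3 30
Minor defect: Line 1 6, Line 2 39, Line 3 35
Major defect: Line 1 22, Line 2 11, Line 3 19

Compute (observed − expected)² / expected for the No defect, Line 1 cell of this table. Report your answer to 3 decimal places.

2.240

Row total (No defect) = 77; column total (Line 1) = 55; N = 209.
Expected count E = 77 × 55 / 209 = 20.2632.
Contribution = (O − E)²/E = (27 − 20.2632)² / 20.2632 = 2.240.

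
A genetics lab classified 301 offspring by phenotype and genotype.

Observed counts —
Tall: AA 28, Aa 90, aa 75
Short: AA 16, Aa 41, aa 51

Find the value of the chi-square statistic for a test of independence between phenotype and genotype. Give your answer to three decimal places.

2.357

Row totals: 193, 108. Column totals: 44, 131, 126. Grand total N = 301.
Expected counts (row total × column total / N):
  Tall, AA: 193×44/301 = 28.2126
  Tall, Aa: 193×131/301 = 83.9967
  Tall, aa: 193×126/301 = 80.7907
  Short, AA: 108×44/301 = 15.7874
  Short, Aa: 108×131/301 = 47.0033
  Short, aa: 108×126/301 = 45.2093
Contributions (O − E)²/E:
  (28 − 28.2126)²/28.2126 = 0.0016
  (90 − 83.9967)²/83.9967 = 0.4291
  (75 − 80.7907)²/80.7907 = 0.4151
  (16 − 15.7874)²/15.7874 = 0.0029
  (41 − 47.0033)²/47.0033 = 0.7667
  (51 − 45.2093)²/45.2093 = 0.7417
χ² = 0.0016 + 0.4291 + 0.4151 + 0.0029 + 0.7667 + 0.7417 = 2.357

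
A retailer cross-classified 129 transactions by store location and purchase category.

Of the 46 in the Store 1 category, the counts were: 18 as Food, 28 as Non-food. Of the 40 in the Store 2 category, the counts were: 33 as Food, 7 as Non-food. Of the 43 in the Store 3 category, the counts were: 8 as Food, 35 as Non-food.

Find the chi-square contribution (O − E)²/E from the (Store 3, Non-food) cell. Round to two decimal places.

Row total (Store 3) = 43; column total (Non-food) = 70; N = 129.
Expected count E = 43 × 70 / 129 = 23.333.
Contribution = (O − E)²/E = (35 − 23.333)² / 23.333 = 5.83.

5.83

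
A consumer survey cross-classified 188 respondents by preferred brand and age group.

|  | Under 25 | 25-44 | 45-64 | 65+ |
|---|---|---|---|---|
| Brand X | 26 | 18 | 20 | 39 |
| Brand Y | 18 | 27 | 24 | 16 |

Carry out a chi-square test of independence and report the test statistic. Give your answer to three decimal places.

11.619

Row totals: 103, 85. Column totals: 44, 45, 44, 55. Grand total N = 188.
Expected counts (row total × column total / N):
  Brand X, Under 25: 103×44/188 = 24.10638
  Brand X, 25-44: 103×45/188 = 24.65426
  Brand X, 45-64: 103×44/188 = 24.10638
  Brand X, 65+: 103×55/188 = 30.13298
  Brand Y, Under 25: 85×44/188 = 19.89362
  Brand Y, 25-44: 85×45/188 = 20.34574
  Brand Y, 45-64: 85×44/188 = 19.89362
  Brand Y, 65+: 85×55/188 = 24.86702
Contributions (O − E)²/E:
  (26 − 24.10638)²/24.10638 = 0.1487
  (18 − 24.65426)²/24.65426 = 1.7960
  (20 − 24.10638)²/24.10638 = 0.6995
  (39 − 30.13298)²/30.13298 = 2.6092
  (18 − 19.89362)²/19.89362 = 0.1802
  (27 − 20.34574)²/20.34574 = 2.1763
  (24 − 19.89362)²/19.89362 = 0.8476
  (16 − 24.86702)²/24.86702 = 3.1618
χ² = 0.1487 + 1.7960 + 0.6995 + 2.6092 + 0.1802 + 2.1763 + 0.8476 + 3.1618 = 11.619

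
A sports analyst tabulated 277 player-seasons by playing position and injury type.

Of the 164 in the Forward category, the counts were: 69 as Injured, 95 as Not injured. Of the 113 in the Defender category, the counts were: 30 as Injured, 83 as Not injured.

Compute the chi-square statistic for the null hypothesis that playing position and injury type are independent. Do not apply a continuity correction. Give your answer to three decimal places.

7.021

Row totals: 164, 113. Column totals: 99, 178. Grand total N = 277.
Expected counts (row total × column total / N):
  Forward, Injured: 164×99/277 = 58.6137
  Forward, Not injured: 164×178/277 = 105.3863
  Defender, Injured: 113×99/277 = 40.3863
  Defender, Not injured: 113×178/277 = 72.6137
Contributions (O − E)²/E:
  (69 − 58.6137)²/58.6137 = 1.8404
  (95 − 105.3863)²/105.3863 = 1.0236
  (30 − 40.3863)²/40.3863 = 2.6711
  (83 − 72.6137)²/72.6137 = 1.4856
χ² = 1.8404 + 1.0236 + 2.6711 + 1.4856 = 7.021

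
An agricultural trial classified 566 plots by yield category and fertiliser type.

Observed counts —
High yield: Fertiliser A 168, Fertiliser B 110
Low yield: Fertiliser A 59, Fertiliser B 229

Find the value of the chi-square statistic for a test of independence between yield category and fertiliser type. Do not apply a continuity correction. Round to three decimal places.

93.965

Row totals: 278, 288. Column totals: 227, 339. Grand total N = 566.
Expected counts (row total × column total / N):
  High yield, Fertiliser A: 278×227/566 = 111.4947
  High yield, Fertiliser B: 278×339/566 = 166.5053
  Low yield, Fertiliser A: 288×227/566 = 115.5053
  Low yield, Fertiliser B: 288×339/566 = 172.4947
Contributions (O − E)²/E:
  (168 − 111.4947)²/111.4947 = 28.6368
  (110 − 166.5053)²/166.5053 = 19.1757
  (59 − 115.5053)²/115.5053 = 27.6424
  (229 − 172.4947)²/172.4947 = 18.5098
χ² = 28.6368 + 19.1757 + 27.6424 + 18.5098 = 93.965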